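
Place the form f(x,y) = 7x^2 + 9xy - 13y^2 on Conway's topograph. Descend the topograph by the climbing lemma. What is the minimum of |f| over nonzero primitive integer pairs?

river: ρ → (-13,17,3)
river: ρ → (3,19,-7)
river: ρ → (-7,9,13)
river: ρ → (13,17,-3)
river: ρ → (-3,19,7)
river: ρ → (7,9,-13)
closes: descent 0, river 6
min |a| on river = 3

3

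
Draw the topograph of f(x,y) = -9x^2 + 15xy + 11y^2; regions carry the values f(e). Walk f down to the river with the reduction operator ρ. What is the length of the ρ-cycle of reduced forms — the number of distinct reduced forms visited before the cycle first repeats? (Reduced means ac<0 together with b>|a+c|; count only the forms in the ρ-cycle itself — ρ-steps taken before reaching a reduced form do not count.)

D = 621, ⌊√D⌋ = 24
river: ρ → (11,7,-13)
river: ρ → (-13,19,5)
river: ρ → (5,21,-9)
river: ρ → (-9,15,11)
ρ-cycle length = 4 (tail of 0 descent steps not counted)

4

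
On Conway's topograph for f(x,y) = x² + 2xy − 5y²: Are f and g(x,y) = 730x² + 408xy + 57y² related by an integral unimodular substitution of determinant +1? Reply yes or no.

D₁ = 24, D₂ = 24
river cycle of f (length 2): (1, 4, -2), (-2, 4, 1)
river cycle of g (length 2): (1, 4, -2), (-2, 4, 1)
cycles coincide ⇒ equivalent

yes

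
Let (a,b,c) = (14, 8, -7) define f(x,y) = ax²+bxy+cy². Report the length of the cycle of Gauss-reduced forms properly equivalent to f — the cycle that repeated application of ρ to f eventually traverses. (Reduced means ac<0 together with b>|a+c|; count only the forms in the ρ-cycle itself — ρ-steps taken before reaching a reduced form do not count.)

D = 456, ⌊√D⌋ = 21
river: ρ → (-7,20,2)
river: ρ → (2,20,-7)
river: ρ → (-7,8,14)
river: ρ → (14,20,-1)
river: ρ → (-1,20,14)
river: ρ → (14,8,-7)
ρ-cycle length = 6 (tail of 0 descent steps not counted)

6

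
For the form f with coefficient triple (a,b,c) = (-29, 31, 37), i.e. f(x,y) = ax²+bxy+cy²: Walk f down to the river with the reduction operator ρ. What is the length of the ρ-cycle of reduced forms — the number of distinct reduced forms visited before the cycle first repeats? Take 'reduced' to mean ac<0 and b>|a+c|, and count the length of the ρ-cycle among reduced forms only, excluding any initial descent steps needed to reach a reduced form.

D = 5253, ⌊√D⌋ = 72
river: ρ → (37,43,-23)
river: ρ → (-23,49,31)
river: ρ → (31,13,-41)
river: ρ → (-41,69,3)
river: ρ → (3,69,-41)
river: ρ → (-41,13,31)
river: ρ → (31,49,-23)
river: ρ → (-23,43,37)
river: ρ → (37,31,-29)
river: ρ → (-29,27,39)
river: ρ → (39,51,-17)
river: ρ → (-17,51,39)
river: ρ → (39,27,-29)
river: ρ → (-29,31,37)
ρ-cycle length = 14 (tail of 0 descent steps not counted)

14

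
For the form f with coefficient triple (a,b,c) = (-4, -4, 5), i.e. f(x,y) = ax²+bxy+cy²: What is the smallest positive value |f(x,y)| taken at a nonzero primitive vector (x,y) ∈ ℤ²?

descent: ρ → (5,4,-4)  [lands on river]
river: ρ → (-4,4,5)
river: ρ → (5,6,-3)
river: ρ → (-3,6,5)
closes: descent 1, river 4
min |a| on river = 3

3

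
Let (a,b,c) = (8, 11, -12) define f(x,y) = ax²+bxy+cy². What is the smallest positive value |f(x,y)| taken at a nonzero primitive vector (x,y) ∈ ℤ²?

river: ρ → (-12,13,7)
river: ρ → (7,15,-10)
river: ρ → (-10,5,12)
river: ρ → (12,19,-3)
river: ρ → (-3,17,18)
river: ρ → (18,19,-2)
river: ρ → (-2,21,8)
river: ρ → (8,11,-12)
closes: descent 0, river 8
min |a| on river = 2

2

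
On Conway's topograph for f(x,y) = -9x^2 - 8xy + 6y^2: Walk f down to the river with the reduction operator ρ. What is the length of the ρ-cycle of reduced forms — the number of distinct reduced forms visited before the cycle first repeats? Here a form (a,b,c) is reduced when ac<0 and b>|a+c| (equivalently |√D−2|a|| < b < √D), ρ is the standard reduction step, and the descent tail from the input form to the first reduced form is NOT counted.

D = 280, ⌊√D⌋ = 16
descent: ρ → (6,8,-9)  [lands on river]
river: ρ → (-9,10,5)
river: ρ → (5,10,-9)
river: ρ → (-9,8,6)
river: ρ → (6,16,-1)
river: ρ → (-1,16,6)
ρ-cycle length = 6 (tail of 1 descent step not counted)

6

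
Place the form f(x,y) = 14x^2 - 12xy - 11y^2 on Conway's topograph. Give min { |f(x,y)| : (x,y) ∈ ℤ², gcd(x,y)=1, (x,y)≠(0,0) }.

descent: ρ → (-11,12,14)  [lands on river]
river: ρ → (14,16,-9)
river: ρ → (-9,20,10)
river: ρ → (10,20,-9)
river: ρ → (-9,16,14)
river: ρ → (14,12,-11)
river: ρ → (-11,10,15)
river: ρ → (15,20,-6)
river: ρ → (-6,16,21)
river: ρ → (21,26,-1)
river: ρ → (-1,26,21)
river: ρ → (21,16,-6)
river: ρ → (-6,20,15)
river: ρ → (15,10,-11)
closes: descent 1, river 14
min |a| on river = 1

1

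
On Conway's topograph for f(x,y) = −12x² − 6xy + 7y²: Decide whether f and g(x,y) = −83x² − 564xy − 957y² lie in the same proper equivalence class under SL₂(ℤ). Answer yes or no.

D₁ = 372, D₂ = 372
river cycle of f (length 10): (7, 6, -12), (-12, 18, 1), (1, 18, -12), (-12, 6, 7), (7, 8, -11), (-11, 14, 4), (4, 18, -3), (-3, 18, 4), (4, 14, -11), (-11, 8, 7)
river cycle of g (length 10): (-12, 18, 1), (1, 18, -12), (-12, 6, 7), (7, 8, -11), (-11, 14, 4), (4, 18, -3), (-3, 18, 4), (4, 14, -11), (-11, 8, 7), (7, 6, -12)
cycles coincide ⇒ equivalent

yes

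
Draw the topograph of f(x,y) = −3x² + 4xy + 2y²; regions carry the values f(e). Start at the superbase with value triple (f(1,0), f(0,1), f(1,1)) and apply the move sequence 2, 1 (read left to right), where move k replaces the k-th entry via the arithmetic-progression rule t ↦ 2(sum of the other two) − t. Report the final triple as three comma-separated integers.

start (-3,2,3) = (f(1,0),f(0,1),f(1,1))
replace slot 2: 2·((-3)+3) − 2 = -2 → (-3,-2,3)
replace slot 1: 2·((-2)+3) − (-3) = 5 → (5,-2,3)

5,-2,3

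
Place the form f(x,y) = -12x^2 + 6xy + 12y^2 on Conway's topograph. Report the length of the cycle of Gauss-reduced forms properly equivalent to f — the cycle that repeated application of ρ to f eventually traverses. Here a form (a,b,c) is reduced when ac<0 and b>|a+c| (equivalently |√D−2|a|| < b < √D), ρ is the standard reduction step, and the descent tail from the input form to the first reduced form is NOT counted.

D = 612, ⌊√D⌋ = 24
river: ρ → (12,18,-6)
river: ρ → (-6,18,12)
river: ρ → (12,6,-12)
river: ρ → (-12,18,6)
river: ρ → (6,18,-12)
river: ρ → (-12,6,12)
ρ-cycle length = 6 (tail of 0 descent steps not counted)

6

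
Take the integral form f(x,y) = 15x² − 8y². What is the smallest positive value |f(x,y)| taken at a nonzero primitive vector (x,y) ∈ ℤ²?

descent: ρ → (-8,16,7)  [lands on river]
river: ρ → (7,12,-12)
river: ρ → (-12,12,7)
river: ρ → (7,16,-8)
closes: descent 1, river 4
min |a| on river = 7

7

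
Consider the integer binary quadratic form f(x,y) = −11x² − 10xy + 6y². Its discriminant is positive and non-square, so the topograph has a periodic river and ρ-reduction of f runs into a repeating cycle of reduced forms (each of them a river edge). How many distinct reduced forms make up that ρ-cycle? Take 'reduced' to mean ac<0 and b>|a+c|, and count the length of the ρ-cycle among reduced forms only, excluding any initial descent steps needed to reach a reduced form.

D = 364, ⌊√D⌋ = 19
descent: ρ → (6,10,-11)  [lands on river]
river: ρ → (-11,12,5)
river: ρ → (5,18,-2)
river: ρ → (-2,18,5)
river: ρ → (5,12,-11)
river: ρ → (-11,10,6)
river: ρ → (6,14,-7)
river: ρ → (-7,14,6)
ρ-cycle length = 8 (tail of 1 descent step not counted)

8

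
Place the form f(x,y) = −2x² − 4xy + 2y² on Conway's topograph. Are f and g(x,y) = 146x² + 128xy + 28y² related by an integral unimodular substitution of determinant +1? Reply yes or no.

D₁ = 32, D₂ = 32
river cycle of f (length 2): (2, 4, -2), (-2, 4, 2)
river cycle of g (length 2): (2, 4, -2), (-2, 4, 2)
cycles coincide ⇒ equivalent

yes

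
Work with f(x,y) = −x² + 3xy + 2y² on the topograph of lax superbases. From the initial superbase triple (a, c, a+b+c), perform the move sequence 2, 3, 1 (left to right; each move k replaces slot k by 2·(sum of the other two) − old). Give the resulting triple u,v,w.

start (-1,2,4) = (f(1,0),f(0,1),f(1,1))
replace slot 2: 2·((-1)+4) − 2 = 4 → (-1,4,4)
replace slot 3: 2·((-1)+4) − 4 = 2 → (-1,4,2)
replace slot 1: 2·(4+2) − (-1) = 13 → (13,4,2)

13,4,2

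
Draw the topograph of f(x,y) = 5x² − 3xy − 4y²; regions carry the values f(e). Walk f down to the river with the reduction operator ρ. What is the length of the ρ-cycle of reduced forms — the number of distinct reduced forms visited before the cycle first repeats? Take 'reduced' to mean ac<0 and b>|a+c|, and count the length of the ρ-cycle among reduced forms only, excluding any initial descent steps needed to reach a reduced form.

D = 89, ⌊√D⌋ = 9
descent: ρ → (-4,3,5)  [lands on river]
river: ρ → (5,7,-2)
river: ρ → (-2,9,1)
river: ρ → (1,9,-2)
river: ρ → (-2,7,5)
river: ρ → (5,3,-4)
river: ρ → (-4,5,4)
river: ρ → (4,3,-5)
river: ρ → (-5,7,2)
river: ρ → (2,9,-1)
river: ρ → (-1,9,2)
river: ρ → (2,7,-5)
river: ρ → (-5,3,4)
river: ρ → (4,5,-4)
ρ-cycle length = 14 (tail of 1 descent step not counted)

14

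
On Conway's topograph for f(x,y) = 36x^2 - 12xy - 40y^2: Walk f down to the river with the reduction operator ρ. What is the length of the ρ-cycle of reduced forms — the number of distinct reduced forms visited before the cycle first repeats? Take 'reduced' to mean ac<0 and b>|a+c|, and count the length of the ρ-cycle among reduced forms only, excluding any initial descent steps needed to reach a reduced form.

D = 5904, ⌊√D⌋ = 76
descent: ρ → (-40,12,36)  [lands on river]
river: ρ → (36,60,-16)
river: ρ → (-16,68,20)
river: ρ → (20,52,-40)
river: ρ → (-40,28,32)
river: ρ → (32,36,-36)
river: ρ → (-36,36,32)
river: ρ → (32,28,-40)
river: ρ → (-40,52,20)
river: ρ → (20,68,-16)
river: ρ → (-16,60,36)
river: ρ → (36,12,-40)
river: ρ → (-40,68,8)
river: ρ → (8,76,-4)
river: ρ → (-4,76,8)
river: ρ → (8,68,-40)
ρ-cycle length = 16 (tail of 1 descent step not counted)

16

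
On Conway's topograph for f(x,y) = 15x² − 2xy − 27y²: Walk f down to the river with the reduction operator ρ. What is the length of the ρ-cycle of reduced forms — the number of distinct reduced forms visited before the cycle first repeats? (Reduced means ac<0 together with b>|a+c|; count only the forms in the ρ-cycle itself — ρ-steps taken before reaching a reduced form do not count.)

D = 1624, ⌊√D⌋ = 40
descent: ρ → (-27,2,15)
descent: ρ → (15,28,-14)  [lands on river]
river: ρ → (-14,28,15)
river: ρ → (15,32,-10)
river: ρ → (-10,28,21)
river: ρ → (21,14,-17)
river: ρ → (-17,20,18)
river: ρ → (18,16,-19)
river: ρ → (-19,22,15)
river: ρ → (15,38,-3)
river: ρ → (-3,40,2)
river: ρ → (2,40,-3)
river: ρ → (-3,38,15)
river: ρ → (15,22,-19)
river: ρ → (-19,16,18)
river: ρ → (18,20,-17)
river: ρ → (-17,14,21)
river: ρ → (21,28,-10)
river: ρ → (-10,32,15)
ρ-cycle length = 18 (tail of 2 descent steps not counted)

18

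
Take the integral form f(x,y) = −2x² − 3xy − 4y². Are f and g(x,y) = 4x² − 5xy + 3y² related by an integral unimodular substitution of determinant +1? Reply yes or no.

D₁ = -23, D₂ = -23
f is negative-definite; reduce −f:
−f: translate: b→-1 (≡3 mod 4), so (2,3,4)→(2,-1,3)
−f: reduced (well bottom): (2,-1,3) with a≤c, −a<b≤a
flip sign back: reduced form of f is (-2,1,-3)
g: translate: b→3 (≡-5 mod 8), so (4,-5,3)→(4,3,2)
g: flip: (4,3,2)→(2,-3,4)
g: translate: b→1 (≡-3 mod 4), so (2,-3,4)→(2,1,3)
g: reduced (well bottom): (2,1,3) with a≤c, −a<b≤a
reduced forms (-2, 1, -3) vs (2, 1, 3) ⇒ inequivalent

no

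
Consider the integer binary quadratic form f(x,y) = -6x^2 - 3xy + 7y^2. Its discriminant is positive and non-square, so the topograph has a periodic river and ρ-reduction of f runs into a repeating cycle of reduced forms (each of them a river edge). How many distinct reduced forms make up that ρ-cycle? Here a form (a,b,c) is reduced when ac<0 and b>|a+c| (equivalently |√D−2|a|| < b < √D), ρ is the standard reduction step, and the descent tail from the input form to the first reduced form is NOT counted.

D = 177, ⌊√D⌋ = 13
descent: ρ → (7,3,-6)  [lands on river]
river: ρ → (-6,9,4)
river: ρ → (4,7,-8)
river: ρ → (-8,9,3)
river: ρ → (3,9,-8)
river: ρ → (-8,7,4)
river: ρ → (4,9,-6)
river: ρ → (-6,3,7)
river: ρ → (7,11,-2)
river: ρ → (-2,13,1)
river: ρ → (1,13,-2)
river: ρ → (-2,11,7)
ρ-cycle length = 12 (tail of 1 descent step not counted)

12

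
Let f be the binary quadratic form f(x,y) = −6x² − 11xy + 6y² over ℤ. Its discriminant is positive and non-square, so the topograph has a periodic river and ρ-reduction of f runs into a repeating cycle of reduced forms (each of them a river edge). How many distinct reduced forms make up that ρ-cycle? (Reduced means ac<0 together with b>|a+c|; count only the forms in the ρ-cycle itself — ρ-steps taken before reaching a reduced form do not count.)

D = 265, ⌊√D⌋ = 16
descent: ρ → (6,11,-6)  [lands on river]
river: ρ → (-6,13,4)
river: ρ → (4,11,-9)
river: ρ → (-9,7,6)
river: ρ → (6,5,-10)
river: ρ → (-10,15,1)
river: ρ → (1,15,-10)
river: ρ → (-10,5,6)
river: ρ → (6,7,-9)
river: ρ → (-9,11,4)
river: ρ → (4,13,-6)
river: ρ → (-6,11,6)
river: ρ → (6,13,-4)
river: ρ → (-4,11,9)
river: ρ → (9,7,-6)
river: ρ → (-6,5,10)
river: ρ → (10,15,-1)
river: ρ → (-1,15,10)
river: ρ → (10,5,-6)
river: ρ → (-6,7,9)
river: ρ → (9,11,-4)
river: ρ → (-4,13,6)
ρ-cycle length = 22 (tail of 1 descent step not counted)

22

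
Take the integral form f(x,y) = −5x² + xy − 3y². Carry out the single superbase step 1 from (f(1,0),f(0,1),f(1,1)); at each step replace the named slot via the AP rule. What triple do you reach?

start (-5,-3,-7) = (f(1,0),f(0,1),f(1,1))
replace slot 1: 2·((-3)+(-7)) − (-5) = -15 → (-15,-3,-7)

-15,-3,-7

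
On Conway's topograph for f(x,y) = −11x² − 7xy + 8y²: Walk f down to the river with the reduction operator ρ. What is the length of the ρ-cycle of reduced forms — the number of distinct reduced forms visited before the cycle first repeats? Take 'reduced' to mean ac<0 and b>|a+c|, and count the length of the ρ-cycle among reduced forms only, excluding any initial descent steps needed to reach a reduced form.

D = 401, ⌊√D⌋ = 20
descent: ρ → (8,7,-11)  [lands on river]
river: ρ → (-11,15,4)
river: ρ → (4,17,-7)
river: ρ → (-7,11,10)
river: ρ → (10,9,-8)
river: ρ → (-8,7,11)
river: ρ → (11,15,-4)
river: ρ → (-4,17,7)
river: ρ → (7,11,-10)
river: ρ → (-10,9,8)
ρ-cycle length = 10 (tail of 1 descent step not counted)

10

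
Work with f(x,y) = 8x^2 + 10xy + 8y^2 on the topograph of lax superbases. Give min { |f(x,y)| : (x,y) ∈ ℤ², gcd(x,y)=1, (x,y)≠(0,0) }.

translate: b→-6 (≡10 mod 16), so (8,10,8)→(8,-6,6)
flip: (8,-6,6)→(6,6,8)
reduced (well bottom): (6,6,8) with a≤c, −a<b≤a
well minimum = a = 6

6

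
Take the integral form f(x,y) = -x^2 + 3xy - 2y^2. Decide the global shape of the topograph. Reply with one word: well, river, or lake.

D = b²−4ac = 3² − 4·(-1)·(-2) = 1
D = 1² is a perfect square ⇒ form factors over ℤ ⇒ lakes

lake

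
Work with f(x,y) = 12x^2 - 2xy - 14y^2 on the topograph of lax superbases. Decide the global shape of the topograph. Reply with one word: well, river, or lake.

D = b²−4ac = (-2)² − 4·12·(-14) = 676
D = 26² is a perfect square ⇒ form factors over ℤ ⇒ lakes

lake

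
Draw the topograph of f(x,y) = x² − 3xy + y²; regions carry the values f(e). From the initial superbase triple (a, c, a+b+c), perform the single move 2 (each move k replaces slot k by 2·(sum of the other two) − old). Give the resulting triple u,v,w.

start (1,1,-1) = (f(1,0),f(0,1),f(1,1))
replace slot 2: 2·(1+(-1)) − 1 = -1 → (1,-1,-1)

1,-1,-1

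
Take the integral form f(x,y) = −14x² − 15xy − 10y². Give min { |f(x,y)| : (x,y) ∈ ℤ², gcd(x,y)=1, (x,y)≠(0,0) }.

translate: b→-13 (≡15 mod 28), so (14,15,10)→(14,-13,9)
flip: (14,-13,9)→(9,13,14)
translate: b→-5 (≡13 mod 18), so (9,13,14)→(9,-5,10)
reduced (well bottom): (9,-5,10) with a≤c, −a<b≤a
well minimum |f| = |-9| = 9 (negative-definite)

9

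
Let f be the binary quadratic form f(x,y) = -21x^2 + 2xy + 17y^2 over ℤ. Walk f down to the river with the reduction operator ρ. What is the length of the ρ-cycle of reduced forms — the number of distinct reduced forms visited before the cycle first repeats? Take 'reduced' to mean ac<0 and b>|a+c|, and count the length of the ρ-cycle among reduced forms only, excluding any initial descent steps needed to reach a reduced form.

D = 1432, ⌊√D⌋ = 37
descent: ρ → (17,32,-6)  [lands on river]
river: ρ → (-6,28,27)
river: ρ → (27,26,-7)
river: ρ → (-7,30,19)
river: ρ → (19,8,-18)
river: ρ → (-18,28,9)
river: ρ → (9,26,-21)
river: ρ → (-21,16,14)
river: ρ → (14,12,-23)
river: ρ → (-23,34,3)
river: ρ → (3,32,-34)
river: ρ → (-34,36,1)
river: ρ → (1,36,-34)
river: ρ → (-34,32,3)
river: ρ → (3,34,-23)
river: ρ → (-23,12,14)
river: ρ → (14,16,-21)
river: ρ → (-21,26,9)
river: ρ → (9,28,-18)
river: ρ → (-18,8,19)
river: ρ → (19,30,-7)
river: ρ → (-7,26,27)
river: ρ → (27,28,-6)
river: ρ → (-6,32,17)
river: ρ → (17,36,-2)
river: ρ → (-2,36,17)
ρ-cycle length = 26 (tail of 1 descent step not counted)

26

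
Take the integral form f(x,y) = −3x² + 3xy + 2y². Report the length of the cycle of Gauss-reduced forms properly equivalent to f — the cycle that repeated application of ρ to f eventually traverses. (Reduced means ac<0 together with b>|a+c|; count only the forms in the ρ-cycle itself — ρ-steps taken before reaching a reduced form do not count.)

D = 33, ⌊√D⌋ = 5
river: ρ → (2,5,-1)
river: ρ → (-1,5,2)
river: ρ → (2,3,-3)
river: ρ → (-3,3,2)
ρ-cycle length = 4 (tail of 0 descent steps not counted)

4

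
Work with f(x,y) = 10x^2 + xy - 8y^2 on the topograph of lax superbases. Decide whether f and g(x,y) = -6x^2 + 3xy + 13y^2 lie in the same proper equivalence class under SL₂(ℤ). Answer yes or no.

D₁ = 321, D₂ = 321
river cycle of f (length 4): (-8, 15, 3), (3, 15, -8), (-8, 17, 1), (1, 17, -8)
river cycle of g (length 6): (-6, 15, 4), (4, 17, -2), (-2, 15, 12), (12, 9, -5), (-5, 11, 10), (10, 9, -6)
cycles differ ⇒ inequivalent

no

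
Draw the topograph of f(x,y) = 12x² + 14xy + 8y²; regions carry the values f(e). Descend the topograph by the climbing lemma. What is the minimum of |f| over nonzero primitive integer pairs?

translate: b→-10 (≡14 mod 24), so (12,14,8)→(12,-10,6)
flip: (12,-10,6)→(6,10,12)
translate: b→-2 (≡10 mod 12), so (6,10,12)→(6,-2,8)
reduced (well bottom): (6,-2,8) with a≤c, −a<b≤a
well minimum = a = 6

6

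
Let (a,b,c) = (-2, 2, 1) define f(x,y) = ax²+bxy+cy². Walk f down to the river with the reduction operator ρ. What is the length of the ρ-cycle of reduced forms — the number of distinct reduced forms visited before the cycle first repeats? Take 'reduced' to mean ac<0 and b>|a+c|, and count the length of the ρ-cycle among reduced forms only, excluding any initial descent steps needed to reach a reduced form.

D = 12, ⌊√D⌋ = 3
river: ρ → (1,2,-2)
river: ρ → (-2,2,1)
ρ-cycle length = 2 (tail of 0 descent steps not counted)

2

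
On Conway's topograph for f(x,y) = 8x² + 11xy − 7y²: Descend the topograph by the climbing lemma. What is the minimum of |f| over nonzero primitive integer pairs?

river: ρ → (-7,17,2)
river: ρ → (2,15,-15)
river: ρ → (-15,15,2)
river: ρ → (2,17,-7)
river: ρ → (-7,11,8)
river: ρ → (8,5,-10)
river: ρ → (-10,15,3)
river: ρ → (3,15,-10)
river: ρ → (-10,5,8)
river: ρ → (8,11,-7)
closes: descent 0, river 10
min |a| on river = 2

2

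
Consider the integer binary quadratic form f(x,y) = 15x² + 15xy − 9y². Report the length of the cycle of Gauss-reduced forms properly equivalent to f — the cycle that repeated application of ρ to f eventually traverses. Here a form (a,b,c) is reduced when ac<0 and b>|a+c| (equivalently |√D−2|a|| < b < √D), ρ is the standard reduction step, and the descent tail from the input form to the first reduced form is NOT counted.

D = 765, ⌊√D⌋ = 27
river: ρ → (-9,21,9)
river: ρ → (9,15,-15)
river: ρ → (-15,15,9)
river: ρ → (9,21,-9)
river: ρ → (-9,15,15)
river: ρ → (15,15,-9)
ρ-cycle length = 6 (tail of 0 descent steps not counted)

6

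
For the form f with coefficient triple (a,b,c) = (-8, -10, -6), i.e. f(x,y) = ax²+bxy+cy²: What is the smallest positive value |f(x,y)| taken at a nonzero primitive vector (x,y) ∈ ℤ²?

translate: b→-6 (≡10 mod 16), so (8,10,6)→(8,-6,4)
flip: (8,-6,4)→(4,6,8)
translate: b→-2 (≡6 mod 8), so (4,6,8)→(4,-2,6)
reduced (well bottom): (4,-2,6) with a≤c, −a<b≤a
well minimum |f| = |-4| = 4 (negative-definite)

4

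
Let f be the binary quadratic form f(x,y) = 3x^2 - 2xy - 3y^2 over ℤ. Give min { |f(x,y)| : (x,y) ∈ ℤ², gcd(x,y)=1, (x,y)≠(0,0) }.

descent: ρ → (-3,2,3)  [lands on river]
river: ρ → (3,4,-2)
river: ρ → (-2,4,3)
river: ρ → (3,2,-3)
river: ρ → (-3,4,2)
river: ρ → (2,4,-3)
closes: descent 1, river 6
min |a| on river = 2

2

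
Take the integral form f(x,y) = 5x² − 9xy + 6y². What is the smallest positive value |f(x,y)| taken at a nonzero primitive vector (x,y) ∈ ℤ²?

translate: b→1 (≡-9 mod 10), so (5,-9,6)→(5,1,2)
flip: (5,1,2)→(2,-1,5)
reduced (well bottom): (2,-1,5) with a≤c, −a<b≤a
well minimum = a = 2

2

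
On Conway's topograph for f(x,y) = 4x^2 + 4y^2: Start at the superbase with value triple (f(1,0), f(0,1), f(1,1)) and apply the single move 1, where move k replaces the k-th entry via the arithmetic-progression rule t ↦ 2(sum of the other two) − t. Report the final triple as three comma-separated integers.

start (4,4,8) = (f(1,0),f(0,1),f(1,1))
replace slot 1: 2·(4+8) − 4 = 20 → (20,4,8)

20,4,8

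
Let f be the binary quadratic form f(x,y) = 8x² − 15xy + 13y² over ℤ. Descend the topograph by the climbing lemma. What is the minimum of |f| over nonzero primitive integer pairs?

translate: b→1 (≡-15 mod 16), so (8,-15,13)→(8,1,6)
flip: (8,1,6)→(6,-1,8)
reduced (well bottom): (6,-1,8) with a≤c, −a<b≤a
well minimum = a = 6

6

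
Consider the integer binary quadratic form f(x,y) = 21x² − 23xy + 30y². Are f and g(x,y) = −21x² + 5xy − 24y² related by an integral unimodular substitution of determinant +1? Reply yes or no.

D₁ = -1991, D₂ = -1991
f: translate: b→19 (≡-23 mod 42), so (21,-23,30)→(21,19,28)
f: reduced (well bottom): (21,19,28) with a≤c, −a<b≤a
g is negative-definite; reduce −g:
−g: reduced (well bottom): (21,-5,24) with a≤c, −a<b≤a
flip sign back: reduced form of g is (-21,5,-24)
reduced forms (21, 19, 28) vs (-21, 5, -24) ⇒ inequivalent

no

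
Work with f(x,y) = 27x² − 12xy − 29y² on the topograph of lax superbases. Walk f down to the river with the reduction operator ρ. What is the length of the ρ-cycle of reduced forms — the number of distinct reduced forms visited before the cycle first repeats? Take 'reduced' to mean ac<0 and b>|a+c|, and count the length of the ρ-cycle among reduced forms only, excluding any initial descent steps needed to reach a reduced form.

D = 3276, ⌊√D⌋ = 57
descent: ρ → (-29,12,27)  [lands on river]
river: ρ → (27,42,-14)
river: ρ → (-14,42,27)
river: ρ → (27,12,-29)
river: ρ → (-29,46,10)
river: ρ → (10,54,-9)
river: ρ → (-9,54,10)
river: ρ → (10,46,-29)
ρ-cycle length = 8 (tail of 1 descent step not counted)

8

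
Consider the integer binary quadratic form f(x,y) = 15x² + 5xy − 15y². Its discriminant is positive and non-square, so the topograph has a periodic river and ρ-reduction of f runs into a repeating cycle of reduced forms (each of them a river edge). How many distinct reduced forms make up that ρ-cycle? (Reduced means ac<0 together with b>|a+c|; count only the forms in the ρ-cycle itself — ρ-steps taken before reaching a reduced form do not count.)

D = 925, ⌊√D⌋ = 30
river: ρ → (-15,25,5)
river: ρ → (5,25,-15)
river: ρ → (-15,5,15)
river: ρ → (15,25,-5)
river: ρ → (-5,25,15)
river: ρ → (15,5,-15)
ρ-cycle length = 6 (tail of 0 descent steps not counted)

6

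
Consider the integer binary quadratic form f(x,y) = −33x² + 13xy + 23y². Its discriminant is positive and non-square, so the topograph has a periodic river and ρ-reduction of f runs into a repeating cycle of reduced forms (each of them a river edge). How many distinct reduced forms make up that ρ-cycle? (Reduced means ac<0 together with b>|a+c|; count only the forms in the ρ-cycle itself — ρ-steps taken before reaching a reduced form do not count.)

D = 3205, ⌊√D⌋ = 56
river: ρ → (23,33,-23)
river: ρ → (-23,13,33)
river: ρ → (33,53,-3)
river: ρ → (-3,55,15)
river: ρ → (15,35,-33)
river: ρ → (-33,31,17)
river: ρ → (17,37,-27)
river: ρ → (-27,17,27)
river: ρ → (27,37,-17)
river: ρ → (-17,31,33)
river: ρ → (33,35,-15)
river: ρ → (-15,55,3)
river: ρ → (3,53,-33)
river: ρ → (-33,13,23)
ρ-cycle length = 14 (tail of 0 descent steps not counted)

14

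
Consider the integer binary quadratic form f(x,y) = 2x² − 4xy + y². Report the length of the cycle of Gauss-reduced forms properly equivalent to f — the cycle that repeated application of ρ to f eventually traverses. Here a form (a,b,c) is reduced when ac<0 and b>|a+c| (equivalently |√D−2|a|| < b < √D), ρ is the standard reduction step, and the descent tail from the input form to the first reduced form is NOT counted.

D = 8, ⌊√D⌋ = 2
descent: ρ → (1,2,-1)  [lands on river]
river: ρ → (-1,2,1)
ρ-cycle length = 2 (tail of 1 descent step not counted)

2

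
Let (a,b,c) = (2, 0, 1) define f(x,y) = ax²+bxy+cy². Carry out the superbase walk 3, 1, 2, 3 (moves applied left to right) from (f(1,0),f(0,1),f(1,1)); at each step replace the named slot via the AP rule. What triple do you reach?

start (2,1,3) = (f(1,0),f(0,1),f(1,1))
replace slot 3: 2·(2+1) − 3 = 3 → (2,1,3)
replace slot 1: 2·(1+3) − 2 = 6 → (6,1,3)
replace slot 2: 2·(6+3) − 1 = 17 → (6,17,3)
replace slot 3: 2·(6+17) − 3 = 43 → (6,17,43)

6,17,43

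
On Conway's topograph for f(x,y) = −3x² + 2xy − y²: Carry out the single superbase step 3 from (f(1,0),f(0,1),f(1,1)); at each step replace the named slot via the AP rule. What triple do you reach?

start (-3,-1,-2) = (f(1,0),f(0,1),f(1,1))
replace slot 3: 2·((-3)+(-1)) − (-2) = -6 → (-3,-1,-6)

-3,-1,-6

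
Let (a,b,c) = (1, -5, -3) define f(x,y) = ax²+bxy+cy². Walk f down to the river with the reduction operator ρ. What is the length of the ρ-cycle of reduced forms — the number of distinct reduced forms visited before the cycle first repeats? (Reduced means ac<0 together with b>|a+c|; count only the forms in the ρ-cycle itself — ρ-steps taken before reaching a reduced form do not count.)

D = 37, ⌊√D⌋ = 6
descent: ρ → (-3,5,1)  [lands on river]
river: ρ → (1,5,-3)
river: ρ → (-3,1,3)
river: ρ → (3,5,-1)
river: ρ → (-1,5,3)
river: ρ → (3,1,-3)
ρ-cycle length = 6 (tail of 1 descent step not counted)

6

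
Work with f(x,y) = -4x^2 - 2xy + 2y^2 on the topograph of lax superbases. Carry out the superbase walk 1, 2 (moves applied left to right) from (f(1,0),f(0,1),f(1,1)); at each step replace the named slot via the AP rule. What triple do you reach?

start (-4,2,-4) = (f(1,0),f(0,1),f(1,1))
replace slot 1: 2·(2+(-4)) − (-4) = 0 → (0,2,-4)
replace slot 2: 2·(0+(-4)) − 2 = -10 → (0,-10,-4)

0,-10,-4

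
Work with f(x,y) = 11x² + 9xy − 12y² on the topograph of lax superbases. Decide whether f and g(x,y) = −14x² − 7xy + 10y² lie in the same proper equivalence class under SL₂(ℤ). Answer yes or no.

D₁ = 609, D₂ = 609
river cycle of f (length 16): (-12, 15, 8), (8, 17, -10), (-10, 23, 2), (2, 21, -21), (-21, 21, 2), (2, 23, -10), (-10, 17, 8), (8, 15, -12), (-12, 9, 11), (11, 13, -10), … (6 more)
river cycle of g (length 16): (10, 7, -14), (-14, 21, 3), (3, 21, -14), (-14, 7, 10), (10, 13, -11), (-11, 9, 12), (12, 15, -8), (-8, 17, 10), (10, 23, -2), (-2, 21, 21), … (6 more)
cycles differ ⇒ inequivalent

no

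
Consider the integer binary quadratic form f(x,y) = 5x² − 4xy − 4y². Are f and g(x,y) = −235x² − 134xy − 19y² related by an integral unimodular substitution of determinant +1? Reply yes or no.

D₁ = 96, D₂ = 96
river cycle of f (length 4): (-4, 4, 5), (5, 6, -3), (-3, 6, 5), (5, 4, -4)
river cycle of g (length 4): (-3, 6, 5), (5, 4, -4), (-4, 4, 5), (5, 6, -3)
cycles coincide ⇒ equivalent

yes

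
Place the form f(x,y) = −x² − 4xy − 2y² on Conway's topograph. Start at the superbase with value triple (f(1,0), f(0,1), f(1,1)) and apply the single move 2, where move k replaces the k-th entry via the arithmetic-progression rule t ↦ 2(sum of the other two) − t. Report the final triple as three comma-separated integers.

start (-1,-2,-7) = (f(1,0),f(0,1),f(1,1))
replace slot 2: 2·((-1)+(-7)) − (-2) = -14 → (-1,-14,-7)

-1,-14,-7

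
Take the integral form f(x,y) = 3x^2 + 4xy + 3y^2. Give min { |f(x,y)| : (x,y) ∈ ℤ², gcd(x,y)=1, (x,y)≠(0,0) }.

translate: b→-2 (≡4 mod 6), so (3,4,3)→(3,-2,2)
flip: (3,-2,2)→(2,2,3)
reduced (well bottom): (2,2,3) with a≤c, −a<b≤a
well minimum = a = 2

2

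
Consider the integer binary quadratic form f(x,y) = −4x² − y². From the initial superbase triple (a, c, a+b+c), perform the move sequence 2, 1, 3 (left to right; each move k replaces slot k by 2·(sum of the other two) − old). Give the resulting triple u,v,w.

start (-4,-1,-5) = (f(1,0),f(0,1),f(1,1))
replace slot 2: 2·((-4)+(-5)) − (-1) = -17 → (-4,-17,-5)
replace slot 1: 2·((-17)+(-5)) − (-4) = -40 → (-40,-17,-5)
replace slot 3: 2·((-40)+(-17)) − (-5) = -109 → (-40,-17,-109)

-40,-17,-109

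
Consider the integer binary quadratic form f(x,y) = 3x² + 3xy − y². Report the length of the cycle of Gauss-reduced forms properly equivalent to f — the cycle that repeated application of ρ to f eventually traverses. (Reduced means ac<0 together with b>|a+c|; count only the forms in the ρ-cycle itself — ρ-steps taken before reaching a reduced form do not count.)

D = 21, ⌊√D⌋ = 4
river: ρ → (-1,3,3)
river: ρ → (3,3,-1)
ρ-cycle length = 2 (tail of 0 descent steps not counted)

2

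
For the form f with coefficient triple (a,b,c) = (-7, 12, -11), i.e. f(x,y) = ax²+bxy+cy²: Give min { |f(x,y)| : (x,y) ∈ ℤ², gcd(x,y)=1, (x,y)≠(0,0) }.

translate: b→2 (≡-12 mod 14), so (7,-12,11)→(7,2,6)
flip: (7,2,6)→(6,-2,7)
reduced (well bottom): (6,-2,7) with a≤c, −a<b≤a
well minimum |f| = |-6| = 6 (negative-definite)

6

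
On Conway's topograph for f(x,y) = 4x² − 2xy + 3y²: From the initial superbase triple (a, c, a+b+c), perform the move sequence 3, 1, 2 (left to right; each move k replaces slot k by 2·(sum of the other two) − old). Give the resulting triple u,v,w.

start (4,3,5) = (f(1,0),f(0,1),f(1,1))
replace slot 3: 2·(4+3) − 5 = 9 → (4,3,9)
replace slot 1: 2·(3+9) − 4 = 20 → (20,3,9)
replace slot 2: 2·(20+9) − 3 = 55 → (20,55,9)

20,55,9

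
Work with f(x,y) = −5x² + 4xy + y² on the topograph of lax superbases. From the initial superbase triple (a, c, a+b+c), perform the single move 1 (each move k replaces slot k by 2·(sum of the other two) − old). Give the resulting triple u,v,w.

start (-5,1,0) = (f(1,0),f(0,1),f(1,1))
replace slot 1: 2·(1+0) − (-5) = 7 → (7,1,0)

7,1,0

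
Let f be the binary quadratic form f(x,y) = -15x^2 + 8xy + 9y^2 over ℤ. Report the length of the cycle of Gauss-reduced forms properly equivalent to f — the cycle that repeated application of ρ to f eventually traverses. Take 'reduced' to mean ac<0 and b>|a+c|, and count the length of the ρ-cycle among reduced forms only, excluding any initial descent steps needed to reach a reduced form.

D = 604, ⌊√D⌋ = 24
river: ρ → (9,10,-14)
river: ρ → (-14,18,5)
river: ρ → (5,22,-6)
river: ρ → (-6,14,17)
river: ρ → (17,20,-3)
river: ρ → (-3,22,10)
river: ρ → (10,18,-7)
river: ρ → (-7,24,1)
river: ρ → (1,24,-7)
river: ρ → (-7,18,10)
river: ρ → (10,22,-3)
river: ρ → (-3,20,17)
river: ρ → (17,14,-6)
river: ρ → (-6,22,5)
river: ρ → (5,18,-14)
river: ρ → (-14,10,9)
river: ρ → (9,8,-15)
river: ρ → (-15,22,2)
river: ρ → (2,22,-15)
river: ρ → (-15,8,9)
ρ-cycle length = 20 (tail of 0 descent steps not counted)

20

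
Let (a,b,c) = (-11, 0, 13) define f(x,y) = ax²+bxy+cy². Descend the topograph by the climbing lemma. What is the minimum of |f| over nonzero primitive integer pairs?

descent: ρ → (13,0,-11)
descent: ρ → (-11,22,2)  [lands on river]
river: ρ → (2,22,-11)
closes: descent 2, river 2
min |a| on river = 2

2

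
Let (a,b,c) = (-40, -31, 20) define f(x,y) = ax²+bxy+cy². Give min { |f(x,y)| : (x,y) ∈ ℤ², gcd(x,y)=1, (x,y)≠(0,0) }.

descent: ρ → (20,31,-40)  [lands on river]
river: ρ → (-40,49,11)
river: ρ → (11,61,-10)
river: ρ → (-10,59,17)
river: ρ → (17,43,-34)
river: ρ → (-34,25,26)
river: ρ → (26,27,-33)
river: ρ → (-33,39,20)
river: ρ → (20,41,-31)
river: ρ → (-31,21,30)
river: ρ → (30,39,-22)
river: ρ → (-22,49,20)
closes: descent 1, river 12
min |a| on river = 10

10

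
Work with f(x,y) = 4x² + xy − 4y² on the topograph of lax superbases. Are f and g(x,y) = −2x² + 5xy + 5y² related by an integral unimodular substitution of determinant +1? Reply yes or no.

D₁ = 65, D₂ = 65
river cycle of f (length 6): (-4, 7, 1), (1, 7, -4), (-4, 1, 4), (4, 7, -1), (-1, 7, 4), (4, 1, -4)
river cycle of g (length 6): (5, 5, -2), (-2, 7, 2), (2, 5, -5), (-5, 5, 2), (2, 7, -2), (-2, 5, 5)
cycles differ ⇒ inequivalent

no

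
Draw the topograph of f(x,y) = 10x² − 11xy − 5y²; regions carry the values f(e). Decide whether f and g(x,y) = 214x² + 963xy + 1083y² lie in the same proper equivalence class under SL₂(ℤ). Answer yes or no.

D₁ = 321, D₂ = 321
river cycle of f (length 6): (-5, 11, 10), (10, 9, -6), (-6, 15, 4), (4, 17, -2), (-2, 15, 12), (12, 9, -5)
river cycle of g (length 6): (-6, 15, 4), (4, 17, -2), (-2, 15, 12), (12, 9, -5), (-5, 11, 10), (10, 9, -6)
cycles coincide ⇒ equivalent

yes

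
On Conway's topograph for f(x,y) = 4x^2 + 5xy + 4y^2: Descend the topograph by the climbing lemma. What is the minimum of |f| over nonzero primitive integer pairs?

translate: b→-3 (≡5 mod 8), so (4,5,4)→(4,-3,3)
flip: (4,-3,3)→(3,3,4)
reduced (well bottom): (3,3,4) with a≤c, −a<b≤a
well minimum = a = 3

3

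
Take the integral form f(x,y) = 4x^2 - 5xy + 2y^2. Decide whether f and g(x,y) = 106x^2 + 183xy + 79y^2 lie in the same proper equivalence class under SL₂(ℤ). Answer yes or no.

D₁ = -7, D₂ = -7
f: translate: b→3 (≡-5 mod 8), so (4,-5,2)→(4,3,1)
f: flip: (4,3,1)→(1,-3,4)
f: translate: b→1 (≡-3 mod 2), so (1,-3,4)→(1,1,2)
f: reduced (well bottom): (1,1,2) with a≤c, −a<b≤a
g: translate: b→-29 (≡183 mod 212), so (106,183,79)→(106,-29,2)
g: flip: (106,-29,2)→(2,29,106)
g: translate: b→1 (≡29 mod 4), so (2,29,106)→(2,1,1)
g: flip: (2,1,1)→(1,-1,2)
g: translate: b→1 (≡-1 mod 2), so (1,-1,2)→(1,1,2)
g: reduced (well bottom): (1,1,2) with a≤c, −a<b≤a
reduced forms (1, 1, 2) vs (1, 1, 2) ⇒ equivalent

yes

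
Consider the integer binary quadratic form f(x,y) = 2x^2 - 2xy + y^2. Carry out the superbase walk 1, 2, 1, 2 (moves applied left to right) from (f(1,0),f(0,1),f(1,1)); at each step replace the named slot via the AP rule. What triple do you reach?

start (2,1,1) = (f(1,0),f(0,1),f(1,1))
replace slot 1: 2·(1+1) − 2 = 2 → (2,1,1)
replace slot 2: 2·(2+1) − 1 = 5 → (2,5,1)
replace slot 1: 2·(5+1) − 2 = 10 → (10,5,1)
replace slot 2: 2·(10+1) − 5 = 17 → (10,17,1)

10,17,1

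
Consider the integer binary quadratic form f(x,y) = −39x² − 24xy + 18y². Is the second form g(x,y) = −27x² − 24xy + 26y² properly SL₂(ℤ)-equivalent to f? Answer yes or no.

D₁ = 3384, D₂ = 3384
river cycle of f (length 16): (18, 24, -39), (-39, 54, 3), (3, 54, -39), (-39, 24, 18), (18, 48, -15), (-15, 42, 27), (27, 12, -30), (-30, 48, 9), (9, 42, -45), (-45, 48, 6), … (6 more)
river cycle of g (length 16): (26, 24, -27), (-27, 30, 23), (23, 16, -34), (-34, 52, 5), (5, 58, -1), (-1, 58, 5), (5, 52, -34), (-34, 16, 23), (23, 30, -27), (-27, 24, 26), … (6 more)
cycles differ ⇒ inequivalent

no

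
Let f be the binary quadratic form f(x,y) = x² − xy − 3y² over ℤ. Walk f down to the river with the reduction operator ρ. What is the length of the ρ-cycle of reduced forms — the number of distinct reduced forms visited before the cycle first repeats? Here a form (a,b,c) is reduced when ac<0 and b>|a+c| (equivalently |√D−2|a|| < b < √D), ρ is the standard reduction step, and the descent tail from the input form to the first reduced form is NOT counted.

D = 13, ⌊√D⌋ = 3
descent: ρ → (-3,1,1)
descent: ρ → (1,3,-1)  [lands on river]
river: ρ → (-1,3,1)
ρ-cycle length = 2 (tail of 2 descent steps not counted)

2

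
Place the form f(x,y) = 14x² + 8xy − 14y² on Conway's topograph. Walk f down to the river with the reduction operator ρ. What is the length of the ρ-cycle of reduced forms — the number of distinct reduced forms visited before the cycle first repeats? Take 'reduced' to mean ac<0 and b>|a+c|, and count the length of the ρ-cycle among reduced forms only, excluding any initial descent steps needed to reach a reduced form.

D = 848, ⌊√D⌋ = 29
river: ρ → (-14,20,8)
river: ρ → (8,28,-2)
river: ρ → (-2,28,8)
river: ρ → (8,20,-14)
river: ρ → (-14,8,14)
river: ρ → (14,20,-8)
river: ρ → (-8,28,2)
river: ρ → (2,28,-8)
river: ρ → (-8,20,14)
river: ρ → (14,8,-14)
ρ-cycle length = 10 (tail of 0 descent steps not counted)

10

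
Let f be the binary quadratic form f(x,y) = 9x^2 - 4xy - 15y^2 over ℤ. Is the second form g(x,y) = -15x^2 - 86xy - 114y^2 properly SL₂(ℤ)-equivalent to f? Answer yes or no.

D₁ = 556, D₂ = 556
river cycle of f (length 18): (9, 14, -10), (-10, 6, 13), (13, 20, -3), (-3, 22, 6), (6, 14, -15), (-15, 16, 5), (5, 14, -18), (-18, 22, 1), (1, 22, -18), (-18, 14, 5), … (8 more)
river cycle of g (length 18): (9, 14, -10), (-10, 6, 13), (13, 20, -3), (-3, 22, 6), (6, 14, -15), (-15, 16, 5), (5, 14, -18), (-18, 22, 1), (1, 22, -18), (-18, 14, 5), … (8 more)
cycles coincide ⇒ equivalent

yes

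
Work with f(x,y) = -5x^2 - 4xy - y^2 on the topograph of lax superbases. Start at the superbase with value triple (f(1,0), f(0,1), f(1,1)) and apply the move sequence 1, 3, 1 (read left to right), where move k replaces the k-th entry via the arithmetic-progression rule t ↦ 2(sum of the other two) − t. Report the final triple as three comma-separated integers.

start (-5,-1,-10) = (f(1,0),f(0,1),f(1,1))
replace slot 1: 2·((-1)+(-10)) − (-5) = -17 → (-17,-1,-10)
replace slot 3: 2·((-17)+(-1)) − (-10) = -26 → (-17,-1,-26)
replace slot 1: 2·((-1)+(-26)) − (-17) = -37 → (-37,-1,-26)

-37,-1,-26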